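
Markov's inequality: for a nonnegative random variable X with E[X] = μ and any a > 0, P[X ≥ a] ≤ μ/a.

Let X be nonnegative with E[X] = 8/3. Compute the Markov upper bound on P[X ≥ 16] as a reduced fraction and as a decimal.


μ = E[X] = 8/3, a = 16.
Markov: P[X ≥ 16] ≤ μ/a = (8/3)/16 = 1/6.
Numerically: ≈ 0.166667.
(Since a = 16 > μ = 2.666667, the bound 1/6 is < 1 and informative.)

P[X ≥ 16] ≤ 1/6 ≈ 0.166667.


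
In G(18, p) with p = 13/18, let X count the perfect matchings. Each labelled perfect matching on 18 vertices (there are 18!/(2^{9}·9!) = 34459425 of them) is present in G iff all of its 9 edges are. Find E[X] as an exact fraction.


K_18 has 18!/(2^{9}·9!) = 34459425 labelled perfect matchings.
For each such perfect matching H, let X_H = 1 if all 9 edges of H are present in G. Then P[X_H = 1] = p^{9} = (13/18)^{9} = 10604499373/198359290368.
By linearity: E[X] = Σ_H E[X_H] = 34459425 · p^{9} = 34459425 · 10604499373/198359290368 = 4511419145758525/2448880128.
Numerically: E[X] ≈ 1.842e+06.

E[X] = 34459425 · (13/18)^{9} = 4511419145758525/2448880128 ≈ 1.842e+06.


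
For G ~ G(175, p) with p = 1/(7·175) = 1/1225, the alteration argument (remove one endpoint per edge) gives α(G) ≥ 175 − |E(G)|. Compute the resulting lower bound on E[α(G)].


E[|E(G)|] = C(175, 2)·p = 15225 · (1/1225) = 87/7.
E[α(G)] ≥ n − E[|E(G)|] = 175 − 87/7 = 1138/7.
Numerically: ≈ 162.571.
(This is only a lower bound; the true E[α(G)] may be larger.)

E[α(G)] ≥ 1138/7 ≈ 162.571.


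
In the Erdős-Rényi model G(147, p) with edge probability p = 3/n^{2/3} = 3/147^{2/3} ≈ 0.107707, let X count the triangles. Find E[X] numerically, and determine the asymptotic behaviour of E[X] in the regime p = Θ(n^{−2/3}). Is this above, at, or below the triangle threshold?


Number of potential triangles: C(147, 3) = 518665.
Each occurs with probability p³ ≈ (0.107707)³ ≈ 1.24947938e-03.
By linearity: E[X] = C(147, 3)·p³ ≈ 518665 · 1.24947938e-03 ≈ 648.061224.
Since α = 2/3 < 1, p = c/n^{2/3} ≫ 1/n is above the triangle threshold p ~ 1/n. Asymptotically E[X] ~ (c³/6)·n^{3(1−α)} = (3³/6)·n^{1} → ∞; triangles are abundant w.h.p.

E[X] ≈ 648.061224; in regime p = Θ(1/n^{2/3}) E[X] diverges (above the triangle threshold p ~ 1/n).


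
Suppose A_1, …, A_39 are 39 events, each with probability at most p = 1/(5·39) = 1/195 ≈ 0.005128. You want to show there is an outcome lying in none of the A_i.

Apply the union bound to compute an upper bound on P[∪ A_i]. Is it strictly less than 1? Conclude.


Union bound: P[∪_{i=1}^{39} A_i] ≤ Σ_i P[A_i] ≤ 39·p = 39·(1/195) = 1/5.
Numerically: 1/5 ≈ 0.200000.
Is 1/5 < 1? YES.
Since P[∪ A_i] ≤ 1/5 < 1, the complement has P[∩ A_i^c] ≥ 1 − 1/5 = 4/5 > 0, so some outcome avoids every A_i.

39·p = 1/5 ≈ 0.200000; existence CERTIFIED by the union bound.


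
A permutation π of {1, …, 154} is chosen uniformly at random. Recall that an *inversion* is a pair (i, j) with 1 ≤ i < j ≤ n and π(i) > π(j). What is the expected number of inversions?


Write X = Σ X_I over the C(154, 2) = 11781 pairs i < j, with X_I the indicator of one inversion.
There are 11781 indicators.
For each fixed pair i < j, the values π(i) and π(j) are two distinct elements of {1, …, 154} in uniformly random order; by symmetry P[π(i) > π(j)] = 1/2.
By linearity: E[X] = 11781 · (1/2) = C(154, 2) · (1/2) = 11781/2 = 11781/2 ≈ 5890.500000.

E[X] = 11781/2 = 5890.500000.


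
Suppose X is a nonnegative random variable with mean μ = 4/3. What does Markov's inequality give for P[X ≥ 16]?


μ = E[X] = 4/3, a = 16.
Markov: P[X ≥ 16] ≤ μ/a = (4/3)/16 = 1/12.
Numerically: ≈ 0.08333.
(Since a = 16 > μ = 1.33333, the bound 1/12 is < 1 and informative.)

P[X ≥ 16] ≤ 1/12 ≈ 0.08333.


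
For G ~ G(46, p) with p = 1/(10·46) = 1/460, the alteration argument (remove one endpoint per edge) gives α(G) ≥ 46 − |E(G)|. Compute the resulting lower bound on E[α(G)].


E[|E(G)|] = C(46, 2)·p = 1035 · (1/460) = 9/4.
E[α(G)] ≥ n − E[|E(G)|] = 46 − 9/4 = 175/4.
Numerically: ≈ 43.750.
(This is only a lower bound; the true E[α(G)] may be larger.)

E[α(G)] ≥ 175/4 ≈ 43.750.


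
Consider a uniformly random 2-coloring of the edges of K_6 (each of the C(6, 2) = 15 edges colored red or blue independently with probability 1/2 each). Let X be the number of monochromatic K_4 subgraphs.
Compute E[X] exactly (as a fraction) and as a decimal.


Let X = Σ_S X_S over the C(6, 4) = 15 subsets S of size 4, where X_S = 1 if the K_4 on S is monochromatic.
For a fixed S, the K_4 on S has C(4, 2) = 6 edges. P[all 6 edges red] = (1/2)^6, and likewise for blue, so P[monochromatic] = 2·(1/2)^6 = 2^{1 − 6} = 1/32.
Summing: E[X] = C(6, 4) · 2^{1 − 6} = 15 · 1/32 = 15/32.
Numerically: E[X] ≈ 0.46875.

E[X] = C(6,4)·2^(1−C(4,2)) = 15/32 ≈ 0.46875.


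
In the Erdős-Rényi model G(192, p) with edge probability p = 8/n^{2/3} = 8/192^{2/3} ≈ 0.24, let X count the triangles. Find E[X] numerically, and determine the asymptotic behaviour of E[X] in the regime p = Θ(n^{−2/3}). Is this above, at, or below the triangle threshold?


Number of potential triangles: C(192, 3) = 1161280.
Each occurs with probability p³ ≈ (0.24)³ ≈ 1.38889e-02.
By linearity: E[X] = C(192, 3)·p³ ≈ 1161280 · 1.38889e-02 ≈ 16128.889.
Since α = 2/3 < 1, p = c/n^{2/3} ≫ 1/n is above the triangle threshold p ~ 1/n. Asymptotically E[X] ~ (c³/6)·n^{3(1−α)} = (8³/6)·n^{1} → ∞; triangles are abundant w.h.p.

E[X] ≈ 16128.889; in regime p = Θ(1/n^{2/3}) E[X] diverges (above the triangle threshold p ~ 1/n).


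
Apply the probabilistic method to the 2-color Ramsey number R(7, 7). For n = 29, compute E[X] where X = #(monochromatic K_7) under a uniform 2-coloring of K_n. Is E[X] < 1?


E[X] = C(29, 7) · 2^{1 − 21} = 1560780 · 2^{−20} = 1560780/1048576.
As a reduced fraction: E[X] = 390195/262144 ≈ 1.488476.
Is E[X] < 1? NO.
Since E[X] ≥ 1, the first-moment bound is inconclusive at n = 29; it does NOT by itself certify R(7, 7) > 29.

E[X] = 390195/262144 ≈ 1.488476; E[X] ≥ 1; first-moment method inconclusive here.


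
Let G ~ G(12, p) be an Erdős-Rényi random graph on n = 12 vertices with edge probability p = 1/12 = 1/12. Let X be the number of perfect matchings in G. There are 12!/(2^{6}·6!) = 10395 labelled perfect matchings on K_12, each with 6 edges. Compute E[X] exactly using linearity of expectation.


K_12 has 12!/(2^{6}·6!) = 10395 labelled perfect matchings.
For each such perfect matching H, let X_H = 1 if all 6 edges of H are present in G. Then P[X_H = 1] = p^{6} = (1/12)^{6} = 1/2985984.
By linearity: E[X] = Σ_H E[X_H] = 10395 · p^{6} = 10395 · 1/2985984 = 385/110592.
Numerically: E[X] ≈ 0.00348126.

E[X] = 10395 · (1/12)^{6} = 385/110592 ≈ 0.00348126.


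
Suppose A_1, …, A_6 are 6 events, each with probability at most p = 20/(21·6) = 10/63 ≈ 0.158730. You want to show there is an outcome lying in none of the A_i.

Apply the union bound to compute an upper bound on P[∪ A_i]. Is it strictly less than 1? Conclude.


Union bound: P[∪_{i=1}^{6} A_i] ≤ Σ_i P[A_i] ≤ 6·p = 6·(10/63) = 20/21.
Numerically: 20/21 ≈ 0.952381.
Is 20/21 < 1? YES.
Since P[∪ A_i] ≤ 20/21 < 1, the complement has P[∩ A_i^c] ≥ 1 − 20/21 = 1/21 > 0, so some outcome avoids every A_i.

6·p = 20/21 ≈ 0.952381; existence CERTIFIED by the union bound.


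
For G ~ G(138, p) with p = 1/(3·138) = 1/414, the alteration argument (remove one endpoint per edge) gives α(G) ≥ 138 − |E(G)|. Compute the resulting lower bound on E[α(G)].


E[|E(G)|] = C(138, 2)·p = 9453 · (1/414) = 137/6.
E[α(G)] ≥ n − E[|E(G)|] = 138 − 137/6 = 691/6.
Numerically: ≈ 115.167.
(This is only a lower bound; the true E[α(G)] may be larger.)

E[α(G)] ≥ 691/6 ≈ 115.167.


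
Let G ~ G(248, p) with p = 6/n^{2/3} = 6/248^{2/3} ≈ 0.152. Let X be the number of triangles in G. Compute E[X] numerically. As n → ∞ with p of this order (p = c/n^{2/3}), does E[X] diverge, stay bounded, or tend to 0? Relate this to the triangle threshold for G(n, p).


Number of potential triangles: C(248, 3) = 2511496.
Each occurs with probability p³ ≈ (0.152)³ ≈ 3.5119667e-03.
By linearity: E[X] = C(248, 3)·p³ ≈ 2511496 · 3.5119667e-03 ≈ 8820.29032.
Since α = 2/3 < 1, p = c/n^{2/3} ≫ 1/n is above the triangle threshold p ~ 1/n. Asymptotically E[X] ~ (c³/6)·n^{3(1−α)} = (6³/6)·n^{1} → ∞; triangles are abundant w.h.p.

E[X] ≈ 8820.29032; in regime p = Θ(1/n^{2/3}) E[X] diverges (above the triangle threshold p ~ 1/n).


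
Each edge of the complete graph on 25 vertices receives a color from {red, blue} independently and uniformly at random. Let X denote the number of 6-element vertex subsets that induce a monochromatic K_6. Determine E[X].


Let X = Σ_S X_S over the C(25, 6) = 177100 subsets S of size 6, where X_S = 1 if the K_6 on S is monochromatic.
For a fixed S, the K_6 on S has C(6, 2) = 15 edges. P[all 15 edges red] = (1/2)^15, and likewise for blue, so P[monochromatic] = 2·(1/2)^15 = 2^{1 − 15} = 1/16384.
By linearity: E[X] = C(25, 6) · 2^{1 − 15} = 177100 · 1/16384 = 44275/4096.
Numerically: E[X] ≈ 10.8093.

E[X] = C(25,6)·2^(1−C(6,2)) = 44275/4096 ≈ 10.8093.


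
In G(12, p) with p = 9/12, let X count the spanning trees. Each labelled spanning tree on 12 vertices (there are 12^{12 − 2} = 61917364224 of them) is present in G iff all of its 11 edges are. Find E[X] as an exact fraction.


K_12 has 12^{12 − 2} = 61917364224 labelled spanning trees.
For each such spanning tree H, let X_H = 1 if all 11 edges of H are present in G. Then P[X_H = 1] = p^{11} = (3/4)^{11} = 177147/4194304.
By linearity: E[X] = Σ_H E[X_H] = 61917364224 · p^{11} = 61917364224 · 177147/4194304 = 10460353203/4.
Numerically: E[X] ≈ 2.61509e+09.

E[X] = 61917364224 · (3/4)^{11} = 10460353203/4 ≈ 2.61509e+09.


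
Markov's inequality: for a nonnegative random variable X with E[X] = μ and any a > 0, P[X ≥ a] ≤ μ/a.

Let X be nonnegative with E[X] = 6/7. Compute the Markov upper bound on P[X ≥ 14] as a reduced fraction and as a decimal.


μ = E[X] = 6/7, a = 14.
Markov: P[X ≥ 14] ≤ μ/a = (6/7)/14 = 3/49.
Numerically: ≈ 0.061224.
(Since a = 14 > μ = 0.857143, the bound 3/49 is < 1 and informative.)

P[X ≥ 14] ≤ 3/49 ≈ 0.061224.


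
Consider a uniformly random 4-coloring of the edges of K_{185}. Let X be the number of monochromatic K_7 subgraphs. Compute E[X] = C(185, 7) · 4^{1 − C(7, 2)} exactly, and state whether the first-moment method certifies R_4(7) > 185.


E[X] = C(185, 7) · 4^{1 − 21} = 1311854301420 · 4^{−20} = 1311854301420/1099511627776.
As a reduced fraction: E[X] = 327963575355/274877906944 ≈ 1.193125.
Is E[X] < 1? NO.
Since E[X] ≥ 1, the first-moment bound is inconclusive at n = 185; it does NOT by itself certify R_4(7) > 185.

E[X] = 327963575355/274877906944 ≈ 1.193125; E[X] ≥ 1; first-moment method inconclusive here.


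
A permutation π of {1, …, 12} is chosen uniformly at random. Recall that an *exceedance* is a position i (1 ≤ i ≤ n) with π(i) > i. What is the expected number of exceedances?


Write X = Σ_{i=1}^{12} X_i, where X_i = 1_{π(i) > i}.
For each fixed i, π(i) is uniform over {1, …, 12} (marginal of a uniform permutation), so P[π(i) > i] = (n − i)/n. Summing: Σ_{i=1}^{12} (n − i)/n = (0 + 1 + … + 11)/12 = 12(12 − 1)/(2·12) = (12 − 1)/2.
Hence E[X] = Σ_{i=1}^{12} (12 − i)/12 = 11/2 ≈ 5.50000.

E[X] = 11/2 = 5.50000.


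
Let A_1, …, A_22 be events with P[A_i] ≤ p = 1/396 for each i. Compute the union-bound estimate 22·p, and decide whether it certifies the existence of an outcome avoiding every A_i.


Union bound: P[∪_{i=1}^{22} A_i] ≤ Σ_i P[A_i] ≤ 22·p = 22·(1/396) = 1/18.
Numerically: 1/18 ≈ 0.055556.
Is 1/18 < 1? YES.
Since P[∪ A_i] ≤ 1/18 < 1, the complement has P[∩ A_i^c] ≥ 1 − 1/18 = 17/18 > 0, so some outcome avoids every A_i.

22·p = 1/18 ≈ 0.055556; existence CERTIFIED by the union bound.


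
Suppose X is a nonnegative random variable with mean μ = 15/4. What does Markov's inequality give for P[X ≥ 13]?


μ = E[X] = 15/4, a = 13.
Markov: P[X ≥ 13] ≤ μ/a = (15/4)/13 = 15/52.
Numerically: ≈ 0.2885.
(Since a = 13 > μ = 3.7500, the bound 15/52 is < 1 and informative.)

P[X ≥ 13] ≤ 15/52 ≈ 0.2885.


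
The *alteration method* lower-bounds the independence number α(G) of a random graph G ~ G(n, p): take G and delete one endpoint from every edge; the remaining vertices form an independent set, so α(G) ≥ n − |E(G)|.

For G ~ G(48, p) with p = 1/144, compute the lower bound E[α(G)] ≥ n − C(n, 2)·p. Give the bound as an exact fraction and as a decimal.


E[|E(G)|] = C(48, 2)·p = 1128 · (1/144) = 47/6.
E[α(G)] ≥ n − E[|E(G)|] = 48 − 47/6 = 241/6.
Numerically: ≈ 40.166667.
(This is only a lower bound; the true E[α(G)] may be larger.)

E[α(G)] ≥ 241/6 ≈ 40.166667.


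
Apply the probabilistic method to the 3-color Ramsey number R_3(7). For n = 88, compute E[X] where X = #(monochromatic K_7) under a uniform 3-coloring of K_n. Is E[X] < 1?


E[X] = C(88, 7) · 3^{1 − 21} = 6348337336 · 3^{−20} = 6348337336/3486784401.
As a reduced fraction: E[X] = 6348337336/3486784401 ≈ 1.821.
Is E[X] < 1? NO.
Since E[X] ≥ 1, the first-moment bound is inconclusive at n = 88; it does NOT by itself certify R_3(7) > 88.

E[X] = 6348337336/3486784401 ≈ 1.821; E[X] ≥ 1; first-moment method inconclusive here.


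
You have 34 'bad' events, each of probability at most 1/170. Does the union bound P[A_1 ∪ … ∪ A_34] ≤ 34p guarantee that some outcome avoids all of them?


Union bound: P[∪_{i=1}^{34} A_i] ≤ Σ_i P[A_i] ≤ 34·p = 34·(1/170) = 1/5.
Numerically: 1/5 ≈ 0.2000000.
Is 1/5 < 1? YES.
Since P[∪ A_i] ≤ 1/5 < 1, the complement has P[∩ A_i^c] ≥ 1 − 1/5 = 4/5 > 0, so some outcome avoids every A_i.

34·p = 1/5 ≈ 0.2000000; existence CERTIFIED by the union bound.


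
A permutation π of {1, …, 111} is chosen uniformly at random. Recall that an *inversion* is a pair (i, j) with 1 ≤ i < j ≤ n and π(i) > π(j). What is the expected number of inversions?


Write X = Σ X_I over the C(111, 2) = 6105 pairs i < j, with X_I the indicator of one inversion.
There are 6105 indicators.
For each fixed pair i < j, the values π(i) and π(j) are two distinct elements of {1, …, 111} in uniformly random order; by symmetry P[π(i) > π(j)] = 1/2.
By linearity: E[X] = 6105 · (1/2) = C(111, 2) · (1/2) = 6105/2 = 6105/2 ≈ 3052.50000.

E[X] = 6105/2 = 3052.50000.


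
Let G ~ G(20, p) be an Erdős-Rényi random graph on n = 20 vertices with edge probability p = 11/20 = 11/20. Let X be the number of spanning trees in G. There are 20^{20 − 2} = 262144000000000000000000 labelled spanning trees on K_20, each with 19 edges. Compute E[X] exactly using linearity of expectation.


K_20 has 20^{20 − 2} = 262144000000000000000000 labelled spanning trees.
For each such spanning tree H, let X_H = 1 if all 19 edges of H are present in G. Then P[X_H = 1] = p^{19} = (11/20)^{19} = 61159090448414546291/5242880000000000000000000.
By linearity of expectation: E[X] = Σ_H E[X_H] = 262144000000000000000000 · p^{19} = 262144000000000000000000 · 61159090448414546291/5242880000000000000000000 = 61159090448414546291/20.
Numerically: E[X] ≈ 3.058e+18.

E[X] = 262144000000000000000000 · (11/20)^{19} = 61159090448414546291/20 ≈ 3.058e+18.


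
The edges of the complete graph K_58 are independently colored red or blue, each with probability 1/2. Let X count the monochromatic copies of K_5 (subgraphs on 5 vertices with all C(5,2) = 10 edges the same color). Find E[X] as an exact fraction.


Let X = Σ_S X_S over the C(58, 5) = 4582116 subsets S of size 5, where X_S = 1 if the K_5 on S is monochromatic.
For a fixed S, the K_5 on S has C(5, 2) = 10 edges. P[all 10 edges red] = (1/2)^10, and likewise for blue, so P[monochromatic] = 2·(1/2)^10 = 2^{1 − 10} = 1/512.
By linearity of expectation: E[X] = C(58, 5) · 2^{1 − 10} = 4582116 · 1/512 = 1145529/128.
Numerically: E[X] ≈ 8949.445312.

E[X] = C(58,5)·2^(1−C(5,2)) = 1145529/128 ≈ 8949.445312.


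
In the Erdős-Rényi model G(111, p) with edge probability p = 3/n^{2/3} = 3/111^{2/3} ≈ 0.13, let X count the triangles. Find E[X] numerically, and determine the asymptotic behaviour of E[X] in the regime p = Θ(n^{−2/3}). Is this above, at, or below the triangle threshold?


Number of potential triangles: C(111, 3) = 221815.
Each occurs with probability p³ ≈ (0.13)³ ≈ 2.19138e-03.
By linearity: E[X] = C(111, 3)·p³ ≈ 221815 · 2.19138e-03 ≈ 486.081.
Since α = 2/3 < 1, p = c/n^{2/3} ≫ 1/n is above the triangle threshold p ~ 1/n. Asymptotically E[X] ~ (c³/6)·n^{3(1−α)} = (3³/6)·n^{1} → ∞; triangles are abundant w.h.p.

E[X] ≈ 486.081; in regime p = Θ(1/n^{2/3}) E[X] diverges (above the triangle threshold p ~ 1/n).


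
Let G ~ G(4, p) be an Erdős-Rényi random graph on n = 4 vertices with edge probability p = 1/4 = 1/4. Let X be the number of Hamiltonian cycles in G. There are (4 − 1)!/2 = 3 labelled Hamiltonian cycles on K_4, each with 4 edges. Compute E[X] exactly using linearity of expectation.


K_4 has (4 − 1)!/2 = 3 labelled Hamiltonian cycles.
For each such Hamiltonian cycle H, let X_H = 1 if all 4 edges of H are present in G. Then P[X_H = 1] = p^{4} = (1/4)^{4} = 1/256.
Summing the indicators: E[X] = Σ_H E[X_H] = 3 · p^{4} = 3 · 1/256 = 3/256.
Numerically: E[X] ≈ 0.01172.

E[X] = 3 · (1/4)^{4} = 3/256 ≈ 0.01172.


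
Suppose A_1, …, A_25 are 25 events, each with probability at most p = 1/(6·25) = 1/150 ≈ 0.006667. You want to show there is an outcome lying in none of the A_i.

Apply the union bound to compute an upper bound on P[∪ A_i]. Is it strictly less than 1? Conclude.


Union bound: P[∪_{i=1}^{25} A_i] ≤ Σ_i P[A_i] ≤ 25·p = 25·(1/150) = 1/6.
Numerically: 1/6 ≈ 0.166667.
Is 1/6 < 1? YES.
Since P[∪ A_i] ≤ 1/6 < 1, the complement has P[∩ A_i^c] ≥ 1 − 1/6 = 5/6 > 0, so some outcome avoids every A_i.

25·p = 1/6 ≈ 0.166667; existence CERTIFIED by the union bound.


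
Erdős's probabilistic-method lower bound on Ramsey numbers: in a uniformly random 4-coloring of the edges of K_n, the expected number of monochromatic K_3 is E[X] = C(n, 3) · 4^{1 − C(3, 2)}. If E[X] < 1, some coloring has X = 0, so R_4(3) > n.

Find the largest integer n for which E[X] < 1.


We need C(n, 3) · 4^{1 − 3} < 1, i.e. C(n, 3) < 4^{3 − 1} = 16.
Check values of n near the boundary:
  n = 4: C(4, 3) = 4; 4 < 16? YES
  n = 5: C(5, 3) = 10; 10 < 16? YES
  n = 6: C(6, 3) = 20; 20 < 16? NO
  n = 7: C(7, 3) = 35; 35 < 16? NO
The largest n with C(n, 3) < 16 is n = 5 (where E[X] = 5/8 ≈ 0.625). Hence R_4(3) > 5, i.e. R_4(3) ≥ 6.

Largest n = 5; hence R_4(3) > 5.


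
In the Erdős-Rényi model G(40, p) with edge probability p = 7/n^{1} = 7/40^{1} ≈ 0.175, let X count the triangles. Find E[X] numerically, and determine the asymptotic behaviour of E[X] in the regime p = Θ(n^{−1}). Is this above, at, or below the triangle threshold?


Number of potential triangles: C(40, 3) = 9880.
Each occurs with probability p³ ≈ (0.175)³ ≈ 5.35937e-03.
By linearity: E[X] = C(40, 3)·p³ ≈ 9880 · 5.35937e-03 ≈ 52.951.
Here α = 1, so p = 7/n is exactly at the triangle threshold p ~ 1/n. Asymptotically E[X] → c³/6 = 7³/6 = 343/6 ≈ 57.167, a bounded constant. In this regime the triangle count is asymptotically Poisson(c³/6).

E[X] ≈ 52.951; in regime p = Θ(1/n^{1}) E[X] stays bounded (at the triangle threshold p ~ 1/n).


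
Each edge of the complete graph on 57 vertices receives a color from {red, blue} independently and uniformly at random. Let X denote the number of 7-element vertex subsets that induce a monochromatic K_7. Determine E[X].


Let X = Σ_S X_S over the C(57, 7) = 264385836 subsets S of size 7, where X_S = 1 if the K_7 on S is monochromatic.
For a fixed S, the K_7 on S has C(7, 2) = 21 edges. P[all 21 edges red] = (1/2)^21, and likewise for blue, so P[monochromatic] = 2·(1/2)^21 = 2^{1 − 21} = 1/1048576.
By linearity of expectation: E[X] = C(57, 7) · 2^{1 − 21} = 264385836 · 1/1048576 = 66096459/262144.
Numerically: E[X] ≈ 252.138.

E[X] = C(57,7)·2^(1−C(7,2)) = 66096459/262144 ≈ 252.138.


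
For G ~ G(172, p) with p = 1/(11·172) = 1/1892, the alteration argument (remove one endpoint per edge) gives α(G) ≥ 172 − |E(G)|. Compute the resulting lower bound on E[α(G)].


E[|E(G)|] = C(172, 2)·p = 14706 · (1/1892) = 171/22.
E[α(G)] ≥ n − E[|E(G)|] = 172 − 171/22 = 3613/22.
Numerically: ≈ 164.227273.
(This is only a lower bound; the true E[α(G)] may be larger.)

E[α(G)] ≥ 3613/22 ≈ 164.227273.


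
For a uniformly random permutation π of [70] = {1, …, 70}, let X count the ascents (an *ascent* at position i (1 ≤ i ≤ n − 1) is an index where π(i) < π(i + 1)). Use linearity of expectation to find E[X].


Write X = Σ X_I over i = 1, …, 69, with X_I the indicator of one ascent.
There are 69 indicators.
For each fixed i, the pair (π(i), π(i+1)) is a uniformly random ordered pair of distinct values from {1, …, 70}; by symmetry P[π(i) < π(i+1)] = 1/2.
By linearity: E[X] = 69 · (1/2) = (70 − 1) · (1/2) = 69/2 ≈ 34.500.

E[X] = 69/2 = 34.500.


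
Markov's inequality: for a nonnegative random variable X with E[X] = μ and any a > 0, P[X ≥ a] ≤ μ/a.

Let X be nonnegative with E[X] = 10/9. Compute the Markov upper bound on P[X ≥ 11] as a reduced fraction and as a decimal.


μ = E[X] = 10/9, a = 11.
Markov: P[X ≥ 11] ≤ μ/a = (10/9)/11 = 10/99.
Numerically: ≈ 0.10101.
(Since a = 11 > μ = 1.11111, the bound 10/99 is < 1 and informative.)

P[X ≥ 11] ≤ 10/99 ≈ 0.10101.


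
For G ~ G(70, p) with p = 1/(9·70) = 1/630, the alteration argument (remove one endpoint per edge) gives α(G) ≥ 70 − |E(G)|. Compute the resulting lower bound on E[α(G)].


E[|E(G)|] = C(70, 2)·p = 2415 · (1/630) = 23/6.
E[α(G)] ≥ n − E[|E(G)|] = 70 − 23/6 = 397/6.
Numerically: ≈ 66.16667.
(This is only a lower bound; the true E[α(G)] may be larger.)

E[α(G)] ≥ 397/6 ≈ 66.16667.


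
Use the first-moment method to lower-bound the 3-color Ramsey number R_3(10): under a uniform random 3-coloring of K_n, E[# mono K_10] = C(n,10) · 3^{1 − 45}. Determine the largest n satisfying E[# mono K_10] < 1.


We need C(n, 10) · 3^{1 − 45} < 1, i.e. C(n, 10) < 3^{45 − 1} = 984770902183611232881.
Check values of n near the boundary:
  n = 571: C(571, 10) = 937951290893172842001; 937951290893172842001 < 984770902183611232881? YES
  n = 572: C(572, 10) = 954640815642161682606; 954640815642161682606 < 984770902183611232881? YES
  n = 573: C(573, 10) = 971597135635805762226; 971597135635805762226 < 984770902183611232881? YES
  n = 574: C(574, 10) = 988824035203816502691; 988824035203816502691 < 984770902183611232881? NO
  n = 575: C(575, 10) = 1006325345561406175305; 1006325345561406175305 < 984770902183611232881? NO
  n = 576: C(576, 10) = 1024104945306307344480; 1024104945306307344480 < 984770902183611232881? NO
The largest n with C(n, 10) < 984770902183611232881 is n = 573 (where E[X] = 35985079097622435638/36472996377170786403 ≈ 0.98662). Hence R_3(10) > 573, i.e. R_3(10) ≥ 574.

Largest n = 573; hence R_3(10) > 573.


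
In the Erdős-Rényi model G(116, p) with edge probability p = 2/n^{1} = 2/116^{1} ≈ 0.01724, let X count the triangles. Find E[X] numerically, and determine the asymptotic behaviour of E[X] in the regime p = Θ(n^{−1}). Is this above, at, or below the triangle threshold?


Number of potential triangles: C(116, 3) = 253460.
Each occurs with probability p³ ≈ (0.01724)³ ≈ 5.125261e-06.
By linearity: E[X] = C(116, 3)·p³ ≈ 253460 · 5.125261e-06 ≈ 1.2990.
Here α = 1, so p = 2/n is exactly at the triangle threshold p ~ 1/n. Asymptotically E[X] → c³/6 = 2³/6 = 4/3 ≈ 1.3333, a bounded constant. In this regime the triangle count is asymptotically Poisson(c³/6).

E[X] ≈ 1.2990; in regime p = Θ(1/n^{1}) E[X] stays bounded (at the triangle threshold p ~ 1/n).


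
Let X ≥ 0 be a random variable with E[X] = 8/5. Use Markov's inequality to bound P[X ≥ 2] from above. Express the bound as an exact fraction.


μ = E[X] = 8/5, a = 2.
Markov: P[X ≥ 2] ≤ μ/a = (8/5)/2 = 4/5.
Numerically: ≈ 0.800.
(Since a = 2 > μ = 1.600, the bound 4/5 is < 1 and informative.)

P[X ≥ 2] ≤ 4/5 ≈ 0.800.


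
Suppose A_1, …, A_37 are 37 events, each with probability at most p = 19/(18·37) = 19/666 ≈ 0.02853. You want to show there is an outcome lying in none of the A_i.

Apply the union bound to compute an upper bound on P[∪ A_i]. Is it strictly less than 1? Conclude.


Union bound: P[∪_{i=1}^{37} A_i] ≤ Σ_i P[A_i] ≤ 37·p = 37·(19/666) = 19/18.
Numerically: 19/18 ≈ 1.05556.
Is 19/18 < 1? NO.
Since the bound 19/18 is ≥ 1, the union bound is uninformative here; it does NOT by itself certify existence.

37·p = 19/18 ≈ 1.05556; existence NOT certified by the union bound.


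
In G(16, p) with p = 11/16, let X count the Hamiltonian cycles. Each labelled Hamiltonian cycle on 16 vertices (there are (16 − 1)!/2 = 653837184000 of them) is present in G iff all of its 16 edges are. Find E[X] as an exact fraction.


K_16 has (16 − 1)!/2 = 653837184000 labelled Hamiltonian cycles.
For each such Hamiltonian cycle H, let X_H = 1 if all 16 edges of H are present in G. Then P[X_H = 1] = p^{16} = (11/16)^{16} = 45949729863572161/18446744073709551616.
Summing the indicators: E[X] = Σ_H E[X_H] = 653837184000 · p^{16} = 653837184000 · 45949729863572161/18446744073709551616 = 29339494120662818290072875/18014398509481984.
Numerically: E[X] ≈ 1.6287e+09.

E[X] = 653837184000 · (11/16)^{16} = 29339494120662818290072875/18014398509481984 ≈ 1.6287e+09.


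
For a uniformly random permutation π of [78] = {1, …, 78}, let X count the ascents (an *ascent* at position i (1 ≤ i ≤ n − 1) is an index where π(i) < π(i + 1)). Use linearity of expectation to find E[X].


Write X = Σ X_I over i = 1, …, 77, with X_I the indicator of one ascent.
There are 77 indicators.
For each fixed i, the pair (π(i), π(i+1)) is a uniformly random ordered pair of distinct values from {1, …, 78}; by symmetry P[π(i) < π(i+1)] = 1/2.
By linearity: E[X] = 77 · (1/2) = (78 − 1) · (1/2) = 77/2 ≈ 38.5000.

E[X] = 77/2 = 38.5000.


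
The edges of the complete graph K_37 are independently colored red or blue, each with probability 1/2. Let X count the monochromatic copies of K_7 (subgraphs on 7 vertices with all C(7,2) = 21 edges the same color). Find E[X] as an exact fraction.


Let X = Σ_S X_S over the C(37, 7) = 10295472 subsets S of size 7, where X_S = 1 if the K_7 on S is monochromatic.
For a fixed S, the K_7 on S has C(7, 2) = 21 edges. P[all 21 edges red] = (1/2)^21, and likewise for blue, so P[monochromatic] = 2·(1/2)^21 = 2^{1 − 21} = 1/1048576.
By linearity: E[X] = C(37, 7) · 2^{1 − 21} = 10295472 · 1/1048576 = 643467/65536.
Numerically: E[X] ≈ 9.819.

E[X] = C(37,7)·2^(1−C(7,2)) = 643467/65536 ≈ 9.819.


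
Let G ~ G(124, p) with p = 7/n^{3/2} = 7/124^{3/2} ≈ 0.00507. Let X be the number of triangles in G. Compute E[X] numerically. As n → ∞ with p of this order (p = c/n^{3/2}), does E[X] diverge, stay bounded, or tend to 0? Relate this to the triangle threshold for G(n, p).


Number of potential triangles: C(124, 3) = 310124.
Each occurs with probability p³ ≈ (0.00507)³ ≈ 1.302856e-07.
By linearity: E[X] = C(124, 3)·p³ ≈ 310124 · 1.302856e-07 ≈ 0.0404.
Since α = 3/2 > 1, p = c/n^{3/2} = o(1/n) is below the triangle threshold p ~ 1/n. Asymptotically E[X] ~ (c³/6)·n^{3(1−α)} = (7³/6)·n^{-1.5} → 0, so by Markov's inequality G has no triangles w.h.p.

E[X] ≈ 0.0404; in regime p = Θ(1/n^{3/2}) E[X] tends to 0 (below the triangle threshold p ~ 1/n).


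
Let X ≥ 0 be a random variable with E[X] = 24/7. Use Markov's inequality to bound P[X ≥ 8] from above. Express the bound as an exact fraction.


μ = E[X] = 24/7, a = 8.
Markov: P[X ≥ 8] ≤ μ/a = (24/7)/8 = 3/7.
Numerically: ≈ 0.428571.
(Since a = 8 > μ = 3.428571, the bound 3/7 is < 1 and informative.)

P[X ≥ 8] ≤ 3/7 ≈ 0.428571.


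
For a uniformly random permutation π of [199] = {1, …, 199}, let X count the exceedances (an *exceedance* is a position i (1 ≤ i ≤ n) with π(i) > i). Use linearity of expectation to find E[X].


Write X = Σ_{i=1}^{199} X_i, where X_i = 1_{π(i) > i}.
For each fixed i, π(i) is uniform over {1, …, 199} (marginal of a uniform permutation), so P[π(i) > i] = (n − i)/n. Summing: Σ_{i=1}^{199} (n − i)/n = (0 + 1 + … + 198)/199 = 199(199 − 1)/(2·199) = (199 − 1)/2.
Hence E[X] = Σ_{i=1}^{199} (199 − i)/199 = 99 ≈ 99.000000.

E[X] = 99 = 99.000000.


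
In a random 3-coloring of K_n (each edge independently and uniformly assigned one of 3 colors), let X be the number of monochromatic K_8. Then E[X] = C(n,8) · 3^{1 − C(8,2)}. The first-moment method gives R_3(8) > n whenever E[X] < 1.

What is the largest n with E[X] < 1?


We need C(n, 8) · 3^{1 − 28} < 1, i.e. C(n, 8) < 3^{28 − 1} = 7625597484987.
Check values of n near the boundary:
  n = 150: C(150, 8) = 5257211409450; 5257211409450 < 7625597484987? YES
  n = 151: C(151, 8) = 5551321138650; 5551321138650 < 7625597484987? YES
  n = 152: C(152, 8) = 5859727868575; 5859727868575 < 7625597484987? YES
  n = 153: C(153, 8) = 6183023199255; 6183023199255 < 7625597484987? YES
  n = 154: C(154, 8) = 6521818990995; 6521818990995 < 7625597484987? YES
  n = 155: C(155, 8) = 6876747915675; 6876747915675 < 7625597484987? YES
  n = 156: C(156, 8) = 7248464019225; 7248464019225 < 7625597484987? YES
  n = 157: C(157, 8) = 7637643295425; 7637643295425 < 7625597484987? NO
  n = 158: C(158, 8) = 8044984271181; 8044984271181 < 7625597484987? NO
  n = 159: C(159, 8) = 8471208603429; 8471208603429 < 7625597484987? NO
The largest n with C(n, 8) < 7625597484987 is n = 156 (where E[X] = 805384891025/847288609443 ≈ 0.9505437). Hence R_3(8) > 156, i.e. R_3(8) ≥ 157.

Largest n = 156; hence R_3(8) > 156.


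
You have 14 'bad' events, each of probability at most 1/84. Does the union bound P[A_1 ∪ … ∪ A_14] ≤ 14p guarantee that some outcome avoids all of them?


Union bound: P[∪_{i=1}^{14} A_i] ≤ Σ_i P[A_i] ≤ 14·p = 14·(1/84) = 1/6.
Numerically: 1/6 ≈ 0.167.
Is 1/6 < 1? YES.
Since P[∪ A_i] ≤ 1/6 < 1, the complement has P[∩ A_i^c] ≥ 1 − 1/6 = 5/6 > 0, so some outcome avoids every A_i.

14·p = 1/6 ≈ 0.167; existence CERTIFIED by the union bound.


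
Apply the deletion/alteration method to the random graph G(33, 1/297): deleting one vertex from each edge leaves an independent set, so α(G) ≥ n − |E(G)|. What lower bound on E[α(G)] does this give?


E[|E(G)|] = C(33, 2)·p = 528 · (1/297) = 16/9.
E[α(G)] ≥ n − E[|E(G)|] = 33 − 16/9 = 281/9.
Numerically: ≈ 31.222222.
(This is only a lower bound; the true E[α(G)] may be larger.)

E[α(G)] ≥ 281/9 ≈ 31.222222.


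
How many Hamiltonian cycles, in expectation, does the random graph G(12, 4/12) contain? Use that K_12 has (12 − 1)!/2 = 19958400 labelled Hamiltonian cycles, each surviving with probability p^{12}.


K_12 has (12 − 1)!/2 = 19958400 labelled Hamiltonian cycles.
For each such Hamiltonian cycle H, let X_H = 1 if all 12 edges of H are present in G. Then P[X_H = 1] = p^{12} = (1/3)^{12} = 1/531441.
By linearity: E[X] = Σ_H E[X_H] = 19958400 · p^{12} = 19958400 · 1/531441 = 246400/6561.
Numerically: E[X] ≈ 37.56.

E[X] = 19958400 · (1/3)^{12} = 246400/6561 ≈ 37.56.


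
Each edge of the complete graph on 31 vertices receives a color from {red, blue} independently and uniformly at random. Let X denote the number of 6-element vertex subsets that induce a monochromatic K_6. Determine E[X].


Let X = Σ_S X_S over the C(31, 6) = 736281 subsets S of size 6, where X_S = 1 if the K_6 on S is monochromatic.
For a fixed S, the K_6 on S has C(6, 2) = 15 edges. P[all 15 edges red] = (1/2)^15, and likewise for blue, so P[monochromatic] = 2·(1/2)^15 = 2^{1 − 15} = 1/16384.
By linearity: E[X] = C(31, 6) · 2^{1 − 15} = 736281 · 1/16384 = 736281/16384.
Numerically: E[X] ≈ 44.93903.

E[X] = C(31,6)·2^(1−C(6,2)) = 736281/16384 ≈ 44.93903.


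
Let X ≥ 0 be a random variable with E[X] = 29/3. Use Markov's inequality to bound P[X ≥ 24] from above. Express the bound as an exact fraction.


μ = E[X] = 29/3, a = 24.
Markov: P[X ≥ 24] ≤ μ/a = (29/3)/24 = 29/72.
Numerically: ≈ 0.4028.
(Since a = 24 > μ = 9.6667, the bound 29/72 is < 1 and informative.)

P[X ≥ 24] ≤ 29/72 ≈ 0.4028.


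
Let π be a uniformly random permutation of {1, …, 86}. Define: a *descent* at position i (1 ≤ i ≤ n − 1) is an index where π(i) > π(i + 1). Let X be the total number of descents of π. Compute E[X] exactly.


Write X = Σ X_I over i = 1, …, 85, with X_I the indicator of one descent.
There are 85 indicators.
For each fixed i, the pair (π(i), π(i+1)) is a uniformly random ordered pair of distinct values from {1, …, 86}; by symmetry P[π(i) > π(i+1)] = 1/2.
By linearity: E[X] = 85 · (1/2) = (86 − 1) · (1/2) = 85/2 ≈ 42.500.

E[X] = 85/2 = 42.500.


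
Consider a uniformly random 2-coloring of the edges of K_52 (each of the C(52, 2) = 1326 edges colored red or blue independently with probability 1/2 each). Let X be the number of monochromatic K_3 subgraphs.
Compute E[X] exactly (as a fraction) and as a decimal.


Let X = Σ_S X_S over the C(52, 3) = 22100 subsets S of size 3, where X_S = 1 if the K_3 on S is monochromatic.
For a fixed S, the K_3 on S has C(3, 2) = 3 edges. P[all 3 edges red] = (1/2)^3, and likewise for blue, so P[monochromatic] = 2·(1/2)^3 = 2^{1 − 3} = 1/4.
By linearity: E[X] = C(52, 3) · 2^{1 − 3} = 22100 · 1/4 = 5525.
Numerically: E[X] ≈ 5525.00000.

E[X] = C(52,3)·2^(1−C(3,2)) = 5525 ≈ 5525.00000.


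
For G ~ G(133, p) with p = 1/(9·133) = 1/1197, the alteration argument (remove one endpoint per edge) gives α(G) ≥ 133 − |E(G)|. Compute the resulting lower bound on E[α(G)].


E[|E(G)|] = C(133, 2)·p = 8778 · (1/1197) = 22/3.
E[α(G)] ≥ n − E[|E(G)|] = 133 − 22/3 = 377/3.
Numerically: ≈ 125.667.
(This is only a lower bound; the true E[α(G)] may be larger.)

E[α(G)] ≥ 377/3 ≈ 125.667.


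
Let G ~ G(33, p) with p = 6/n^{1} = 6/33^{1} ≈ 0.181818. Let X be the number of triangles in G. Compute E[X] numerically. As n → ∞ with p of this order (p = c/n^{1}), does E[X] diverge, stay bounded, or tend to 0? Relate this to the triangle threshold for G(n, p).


Number of potential triangles: C(33, 3) = 5456.
Each occurs with probability p³ ≈ (0.181818)³ ≈ 6.01051841e-03.
By linearity: E[X] = C(33, 3)·p³ ≈ 5456 · 6.01051841e-03 ≈ 32.793388.
Here α = 1, so p = 6/n is exactly at the triangle threshold p ~ 1/n. Asymptotically E[X] → c³/6 = 6³/6 = 36 ≈ 36.000000, a bounded constant. In this regime the triangle count is asymptotically Poisson(c³/6).

E[X] ≈ 32.793388; in regime p = Θ(1/n^{1}) E[X] stays bounded (at the triangle threshold p ~ 1/n).


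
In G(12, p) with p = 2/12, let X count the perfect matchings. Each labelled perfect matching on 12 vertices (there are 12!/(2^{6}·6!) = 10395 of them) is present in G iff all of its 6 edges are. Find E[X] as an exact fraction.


K_12 has 12!/(2^{6}·6!) = 10395 labelled perfect matchings.
For each such perfect matching H, let X_H = 1 if all 6 edges of H are present in G. Then P[X_H = 1] = p^{6} = (1/6)^{6} = 1/46656.
Summing the indicators: E[X] = Σ_H E[X_H] = 10395 · p^{6} = 10395 · 1/46656 = 385/1728.
Numerically: E[X] ≈ 0.2228.

E[X] = 10395 · (1/6)^{6} = 385/1728 ≈ 0.2228.


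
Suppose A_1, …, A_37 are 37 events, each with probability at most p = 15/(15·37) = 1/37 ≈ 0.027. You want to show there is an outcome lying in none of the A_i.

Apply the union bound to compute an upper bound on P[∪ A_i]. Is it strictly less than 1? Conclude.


Union bound: P[∪_{i=1}^{37} A_i] ≤ Σ_i P[A_i] ≤ 37·p = 37·(1/37) = 1.
Numerically: 1 ≈ 1.000.
Is 1 < 1? NO.
Since the bound 1 is ≥ 1, the union bound is uninformative here; it does NOT by itself certify existence.

37·p = 1 ≈ 1.000; existence NOT certified by the union bound.


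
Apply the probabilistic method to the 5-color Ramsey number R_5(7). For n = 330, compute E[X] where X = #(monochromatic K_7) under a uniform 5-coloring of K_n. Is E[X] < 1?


E[X] = C(330, 7) · 5^{1 − 21} = 79313455049400 · 5^{−20} = 79313455049400/95367431640625.
As a reduced fraction: E[X] = 3172538201976/3814697265625 ≈ 0.8316619.
Is E[X] < 1? YES.
Since E[X] < 1, there exists a 5-coloring of K_{330} with no monochromatic K_7; hence R_5(7) > 330.

E[X] = 3172538201976/3814697265625 ≈ 0.8316619; E[X] < 1, so R_5(7) > 330.


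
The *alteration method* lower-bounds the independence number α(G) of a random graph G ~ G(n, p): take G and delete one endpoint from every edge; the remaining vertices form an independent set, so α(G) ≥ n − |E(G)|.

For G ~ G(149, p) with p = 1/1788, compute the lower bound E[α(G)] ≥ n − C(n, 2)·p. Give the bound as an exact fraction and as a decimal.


E[|E(G)|] = C(149, 2)·p = 11026 · (1/1788) = 37/6.
E[α(G)] ≥ n − E[|E(G)|] = 149 − 37/6 = 857/6.
Numerically: ≈ 142.83333.
(This is only a lower bound; the true E[α(G)] may be larger.)

E[α(G)] ≥ 857/6 ≈ 142.83333.


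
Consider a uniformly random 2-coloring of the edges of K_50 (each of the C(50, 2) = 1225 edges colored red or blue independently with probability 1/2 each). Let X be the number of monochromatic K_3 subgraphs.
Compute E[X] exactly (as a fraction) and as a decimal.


Let X = Σ_S X_S over the C(50, 3) = 19600 subsets S of size 3, where X_S = 1 if the K_3 on S is monochromatic.
For a fixed S, the K_3 on S has C(3, 2) = 3 edges. P[all 3 edges red] = (1/2)^3, and likewise for blue, so P[monochromatic] = 2·(1/2)^3 = 2^{1 − 3} = 1/4.
Summing: E[X] = C(50, 3) · 2^{1 − 3} = 19600 · 1/4 = 4900.
Numerically: E[X] ≈ 4900.00000.

E[X] = C(50,3)·2^(1−C(3,2)) = 4900 ≈ 4900.00000.


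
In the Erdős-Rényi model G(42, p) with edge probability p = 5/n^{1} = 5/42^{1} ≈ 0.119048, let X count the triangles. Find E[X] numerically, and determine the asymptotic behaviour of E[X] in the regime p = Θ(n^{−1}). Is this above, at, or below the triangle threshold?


Number of potential triangles: C(42, 3) = 11480.
Each occurs with probability p³ ≈ (0.119048)³ ≈ 1.68718281e-03.
By linearity: E[X] = C(42, 3)·p³ ≈ 11480 · 1.68718281e-03 ≈ 19.368859.
Here α = 1, so p = 5/n is exactly at the triangle threshold p ~ 1/n. Asymptotically E[X] → c³/6 = 5³/6 = 125/6 ≈ 20.833333, a bounded constant. In this regime the triangle count is asymptotically Poisson(c³/6).

E[X] ≈ 19.368859; in regime p = Θ(1/n^{1}) E[X] stays bounded (at the triangle threshold p ~ 1/n).


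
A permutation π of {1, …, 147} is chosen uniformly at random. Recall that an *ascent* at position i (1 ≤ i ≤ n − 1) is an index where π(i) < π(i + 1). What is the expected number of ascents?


Write X = Σ X_I over i = 1, …, 146, with X_I the indicator of one ascent.
There are 146 indicators.
For each fixed i, the pair (π(i), π(i+1)) is a uniformly random ordered pair of distinct values from {1, …, 147}; by symmetry P[π(i) < π(i+1)] = 1/2.
By linearity: E[X] = 146 · (1/2) = (147 − 1) · (1/2) = 73 ≈ 73.0000.

E[X] = 73 = 73.0000.


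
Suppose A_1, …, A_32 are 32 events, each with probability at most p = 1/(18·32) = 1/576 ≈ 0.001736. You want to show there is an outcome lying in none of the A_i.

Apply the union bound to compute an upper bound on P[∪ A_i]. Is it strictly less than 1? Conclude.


Union bound: P[∪_{i=1}^{32} A_i] ≤ Σ_i P[A_i] ≤ 32·p = 32·(1/576) = 1/18.
Numerically: 1/18 ≈ 0.055556.
Is 1/18 < 1? YES.
Since P[∪ A_i] ≤ 1/18 < 1, the complement has P[∩ A_i^c] ≥ 1 − 1/18 = 17/18 > 0, so some outcome avoids every A_i.

32·p = 1/18 ≈ 0.055556; existence CERTIFIED by the union bound.
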